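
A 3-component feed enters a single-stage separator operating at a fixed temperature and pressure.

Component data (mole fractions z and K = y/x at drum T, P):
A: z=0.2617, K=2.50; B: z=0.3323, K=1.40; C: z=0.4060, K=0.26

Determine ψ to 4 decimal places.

Material balance + equilibrium reduce to Σ zᵢ(Kᵢ−1)/(1+ψ(Kᵢ−1)) = 0.
Check two-phase: ΣzᵢKᵢ = 1.2250 > 1 and Σzᵢ/Kᵢ = 1.9036 > 1, so g(0) = 0.2250 > 0 and g(1) = -0.9036 < 0.
Newton iteration, ψ⁰ = 0.5:
  ψ = 0.5000: g = -0.14181, g' = -0.7893 → ψ = 0.3203
  ψ = 0.3203: g = -0.01083, g' = -0.6924 → ψ = 0.3047
Converged at ψ = 0.3047.

ψ = 0.3047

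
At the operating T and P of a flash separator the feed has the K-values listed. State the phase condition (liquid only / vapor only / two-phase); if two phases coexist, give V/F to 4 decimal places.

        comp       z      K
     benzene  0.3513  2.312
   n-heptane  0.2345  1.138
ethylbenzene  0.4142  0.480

two-phase, V/F = 0.5410

ΣzᵢKᵢ = 1.2779; Σzᵢ/Kᵢ = 1.2209.
Both exceed 1, so a two-phase solution exists.
Let ψ = V/F and solve Σ zᵢ(Kᵢ−1)/(1+ψ(Kᵢ−1)) = 0.
Newton–Raphson from ψ = 0.5:
  ψ = 0.5000: g = 0.01754, g' = -0.4289 → ψ = 0.5409
  ψ = 0.5409: g = 0.00004, g' = -0.4276 → ψ = 0.5410
Converged at ψ = 0.5410.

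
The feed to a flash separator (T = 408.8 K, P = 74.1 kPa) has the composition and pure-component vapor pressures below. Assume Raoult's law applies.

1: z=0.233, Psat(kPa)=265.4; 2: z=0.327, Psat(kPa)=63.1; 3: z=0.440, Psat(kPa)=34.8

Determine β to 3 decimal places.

β = 0.316

Raoult's law: Kᵢ = Pᵢˢᵃᵗ/P = Pᵢˢᵃᵗ/74.1.
  K_1 = 265.4/74.1 = 3.58165, K_2 = 63.1/74.1 = 0.85155, K_3 = 34.8/74.1 = 0.46964
Let β = V/F and solve Σ zᵢ(Kᵢ−1)/(1+β(Kᵢ−1)) = 0.
Feasibility: ΣzᵢKᵢ = 1.320, Σzᵢ/Kᵢ = 1.386 — both > 1, two phases present.
Newton–Raphson from β = 0.5:
  β = 0.500: g = -0.1074, g' = -0.534 → β = 0.299
  β = 0.299: g = 0.0116, g' = -0.678 → β = 0.316
Converged at β = 0.316.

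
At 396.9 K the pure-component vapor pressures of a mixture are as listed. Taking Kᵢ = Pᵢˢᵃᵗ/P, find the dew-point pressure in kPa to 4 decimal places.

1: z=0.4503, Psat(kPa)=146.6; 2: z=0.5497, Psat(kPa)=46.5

At the dew point ψ → 1, so Σzᵢ/Kᵢ = 1 with Kᵢ = Pᵢˢᵃᵗ/P ⇒ 1/P = Σzᵢ/Pᵢˢᵃᵗ.
1/P = 0.4503/146.6 + 0.5497/46.5 = 0.0148931 ⇒ P = 67.1451 kPa

Pdew = 67.1451 kPa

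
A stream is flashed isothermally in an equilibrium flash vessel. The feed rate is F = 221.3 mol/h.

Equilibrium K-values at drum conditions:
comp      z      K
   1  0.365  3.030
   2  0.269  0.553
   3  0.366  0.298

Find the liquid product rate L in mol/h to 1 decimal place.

L = 155.8 mol/h

Rachford–Rice: g(β) = Σ zᵢ(Kᵢ−1)/(1+β(Kᵢ−1)) = 0.
Check two-phase: ΣzᵢKᵢ = 1.364 > 1 and Σzᵢ/Kᵢ = 1.835 > 1, so g(0) = 0.364 > 0 and g(1) = -0.835 < 0.
Newton iteration, β⁰ = 0.69:
  β = 0.690: g = -0.3635, g' = -1.052 → β = 0.344
  β = 0.344: g = -0.0449, g' = -0.910 → β = 0.295
  β = 0.295: g = 0.0008, g' = -0.947 → β = 0.296
Converged at β = 0.296.
Then V = β·F = 0.2959·221.3 = 65.5 mol/h and L = F − V = 155.8 mol/h.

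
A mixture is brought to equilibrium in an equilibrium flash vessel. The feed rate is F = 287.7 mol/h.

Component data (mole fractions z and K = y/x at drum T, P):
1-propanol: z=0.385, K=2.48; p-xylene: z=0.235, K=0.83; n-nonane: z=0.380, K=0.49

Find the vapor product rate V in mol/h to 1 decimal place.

Let ψ = V/F and solve Σ zᵢ(Kᵢ−1)/(1+ψ(Kᵢ−1)) = 0.
Check two-phase: ΣzᵢKᵢ = 1.336 > 1 and Σzᵢ/Kᵢ = 1.214 > 1, so g(0) = 0.336 > 0 and g(1) = -0.214 < 0.
Newton iteration, ψ⁰ = 0.41:
  ψ = 0.410: g = 0.0666, g' = -0.492 → ψ = 0.545
  ψ = 0.545: g = 0.0028, g' = -0.456 → ψ = 0.552
Converged at ψ = 0.552.
Then V = ψ·F = 0.5515·287.7 = 158.7 mol/h and L = F − V = 129.0 mol/h.

V = 158.7 mol/h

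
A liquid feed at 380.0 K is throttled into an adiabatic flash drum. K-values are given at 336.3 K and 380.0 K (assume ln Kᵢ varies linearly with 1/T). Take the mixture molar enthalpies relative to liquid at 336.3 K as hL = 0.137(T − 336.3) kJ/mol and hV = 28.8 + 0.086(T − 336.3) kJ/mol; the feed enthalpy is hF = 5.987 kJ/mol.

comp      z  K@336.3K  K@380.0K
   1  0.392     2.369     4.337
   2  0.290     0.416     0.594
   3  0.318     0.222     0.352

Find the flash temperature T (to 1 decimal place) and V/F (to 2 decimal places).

T = 340.8 K, V/F = 0.19

Adiabatic flash: solve Rachford–Rice at each trial T, then check hF = ψ·hV(T) + (1−ψ)·hL(T).
  T = 336.3 K: K = (2.369, 0.416, 0.222), RR gives ψ = 0.127, H_out = 3.648 kJ/mol
  T = 380.0 K: K = (4.337, 0.594, 0.352), RR gives ψ = 0.539, H_out = 20.309 kJ/mol
  T = 358.1 K: K = (3.263, 0.502, 0.283), RR gives ψ = 0.366, H_out = 13.115 kJ/mol
  T = 347.2 K: K = (2.794, 0.458, 0.252), RR gives ψ = 0.261, H_out = 8.878 kJ/mol
  T = 341.8 K: K = (2.578, 0.437, 0.237), RR gives ψ = 0.200, H_out = 6.455 kJ/mol
  T = 339.1 K: K = (2.474, 0.427, 0.229), RR gives ψ = 0.166, H_out = 5.127 kJ/mol
  T = 340.5 K: K = (2.528, 0.432, 0.233), RR gives ψ = 0.184, H_out = 5.827 kJ/mol
Linear interpolation between T = 340.5 (H_out = 5.827) and T = 341.8 (H_out = 6.455) on hF = 5.987 gives T ≈ 340.8 K, at which ψ = 0.19.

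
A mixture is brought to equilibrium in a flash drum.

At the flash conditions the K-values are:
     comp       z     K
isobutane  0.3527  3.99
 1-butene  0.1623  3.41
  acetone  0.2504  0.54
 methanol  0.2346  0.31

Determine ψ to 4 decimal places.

Iterate (Newton) starting at ψ = 0.4:
  ψ = 0.4000: g = 0.31464, g' = -1.1909 → ψ = 0.6642
  ψ = 0.6642: g = 0.03889, g' = -0.9835 → ψ = 0.7037
  ψ = 0.7037: g = -0.00019, g' = -0.9948 → ψ = 0.7036
Converged at ψ = 0.7036.

ψ = 0.7036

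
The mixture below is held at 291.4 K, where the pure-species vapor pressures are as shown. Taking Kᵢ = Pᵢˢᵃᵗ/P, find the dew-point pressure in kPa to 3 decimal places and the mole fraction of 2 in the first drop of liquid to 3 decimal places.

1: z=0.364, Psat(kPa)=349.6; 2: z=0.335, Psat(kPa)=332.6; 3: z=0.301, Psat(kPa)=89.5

Pdew = 184.790 kPa, x_2 = 0.186

At the dew point ψ → 1, so Σzᵢ/Kᵢ = 1 with Kᵢ = Pᵢˢᵃᵗ/P ⇒ 1/P = Σzᵢ/Pᵢˢᵃᵗ.
1/P = 0.364/349.6 + 0.335/332.6 + 0.301/89.5 = 0.005412 ⇒ P = 184.790 kPa
xᵢ = zᵢP/Pᵢˢᵃᵗ ⇒ x_2 = 0.335·184.790/332.6 = 0.186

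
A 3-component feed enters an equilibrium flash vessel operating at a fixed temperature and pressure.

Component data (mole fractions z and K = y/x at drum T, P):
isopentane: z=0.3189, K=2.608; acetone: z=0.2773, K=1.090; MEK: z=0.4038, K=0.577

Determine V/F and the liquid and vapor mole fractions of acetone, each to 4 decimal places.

V/F = 0.7674, x_acetone = 0.2594, y_acetone = 0.2827

Iterate (Newton) starting at V/F = 0.33:
  V/F = 0.3300: g = 0.16074, g' = -0.4517 → V/F = 0.6859
  V/F = 0.6859: g = 0.02674, g' = -0.3318 → V/F = 0.7665
  V/F = 0.7665: g = 0.00029, g' = -0.3256 → V/F = 0.7674
Converged at V/F = 0.7674.
Compositions from xᵢ = zᵢ/(1+V/F(Kᵢ−1)), yᵢ = Kᵢxᵢ:
  isopentane: x = 0.1428, y = 0.3723
  acetone: x = 0.2594, y = 0.2827
  MEK: x = 0.5979, y = 0.3450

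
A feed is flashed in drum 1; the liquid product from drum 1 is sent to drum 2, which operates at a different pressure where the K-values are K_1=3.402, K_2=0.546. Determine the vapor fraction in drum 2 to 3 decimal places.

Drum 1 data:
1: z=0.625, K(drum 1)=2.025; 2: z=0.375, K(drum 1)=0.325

Drum 1:
Rachford–Rice: g(ψ₁) = Σ zᵢ(Kᵢ−1)/(1+ψ₁(Kᵢ−1)) = 0.
Check two-phase: ΣzᵢKᵢ = 1.387 > 1 and Σzᵢ/Kᵢ = 1.462 > 1, so g(0) = 0.387 > 0 and g(1) = -0.462 < 0.
Binary case is linear: z₁(K₁−1)(1+ψ₁(K₂−1)) + z₂(K₂−1)(1+ψ₁(K₁−1)) = 0
⇒ ψ₁ = [z₁(K₁−1)+z₂(K₂−1)] / [−(K₁−1)(K₂−1)] = 0.3875/0.6919 = 0.560
Drum-1 compositions:
  1: x = 0.397, y = 0.804
  2: x = 0.603, y = 0.196
Drum-2 feed = drum-1 liquid: z₂ = (0.3971, 0.6029).
Drum 2:
Let ψ₂ = V/F and solve Σ zᵢ(Kᵢ−1)/(1+ψ₂(Kᵢ−1)) = 0.
Feasibility: ΣzᵢKᵢ = 1.680, Σzᵢ/Kᵢ = 1.221 — both > 1, two phases present.
Binary case is linear: z₁(K₁−1)(1+ψ₂(K₂−1)) + z₂(K₂−1)(1+ψ₂(K₁−1)) = 0
⇒ ψ₂ = [z₁(K₁−1)+z₂(K₂−1)] / [−(K₁−1)(K₂−1)] = 0.6800/1.0905 = 0.624
  1: x = 0.159, y = 0.541
  2: x = 0.841, y = 0.459

V/F (drum 2) = 0.624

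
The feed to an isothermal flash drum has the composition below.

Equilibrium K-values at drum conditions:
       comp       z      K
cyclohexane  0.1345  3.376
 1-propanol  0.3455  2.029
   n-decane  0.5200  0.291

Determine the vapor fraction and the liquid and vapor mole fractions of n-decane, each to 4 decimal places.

Newton iteration, ψ⁰ = 0.38:
  ψ = 0.3800: g = -0.08112, g' = -0.8885 → ψ = 0.2887
  ψ = 0.2887: g = 0.00007, g' = -0.8978 → ψ = 0.2888
Converged at ψ = 0.2888.
Compositions from xᵢ = zᵢ/(1+ψ(Kᵢ−1)), yᵢ = Kᵢxᵢ:
  cyclohexane: x = 0.0798, y = 0.2693
  1-propanol: x = 0.2664, y = 0.5404
  n-decane: x = 0.6539, y = 0.1903

ψ = 0.2888, x_n-decane = 0.6539, y_n-decane = 0.1903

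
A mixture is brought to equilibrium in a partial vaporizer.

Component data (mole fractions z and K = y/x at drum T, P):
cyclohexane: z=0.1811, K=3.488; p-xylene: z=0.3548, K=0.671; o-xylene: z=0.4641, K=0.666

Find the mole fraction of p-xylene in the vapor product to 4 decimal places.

y_p-xylene = 0.2563

Newton iteration, ψ⁰ = 0.53:
  ψ = 0.5300: g = -0.13541, g' = -0.3413 → ψ = 0.1333
  ψ = 0.1333: g = 0.05407, g' = -0.7310 → ψ = 0.2072
  ψ = 0.2072: g = 0.00549, g' = -0.5920 → ψ = 0.2165
  ψ = 0.2165: g = 0.00006, g' = -0.5782 → ψ = 0.2166
Converged at ψ = 0.2166.
Compositions from xᵢ = zᵢ/(1+ψ(Kᵢ−1)), yᵢ = Kᵢxᵢ:
  cyclohexane: x = 0.1177, y = 0.4105
  p-xylene: x = 0.3820, y = 0.2563
  o-xylene: x = 0.5003, y = 0.3332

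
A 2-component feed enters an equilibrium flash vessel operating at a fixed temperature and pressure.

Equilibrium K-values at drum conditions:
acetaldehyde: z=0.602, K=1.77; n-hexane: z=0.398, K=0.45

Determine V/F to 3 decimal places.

Material balance + equilibrium reduce to Σ zᵢ(Kᵢ−1)/(1+V/F(Kᵢ−1)) = 0.
g(0) = ΣzᵢKᵢ − 1 = 0.245 and g(1) = 1 − Σzᵢ/Kᵢ = -0.225, so a root lies in (0, 1).
Iterate (Newton) starting at V/F = 0.5:
  V/F = 0.500: g = 0.0328, g' = -0.415 → V/F = 0.579
  V/F = 0.579: g = -0.0005, g' = -0.430 → V/F = 0.578
Converged at V/F = 0.578.

V/F = 0.578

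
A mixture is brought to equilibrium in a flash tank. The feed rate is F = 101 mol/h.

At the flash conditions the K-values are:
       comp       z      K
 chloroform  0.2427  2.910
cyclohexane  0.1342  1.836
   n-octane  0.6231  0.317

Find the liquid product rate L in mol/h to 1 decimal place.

Iterate (Newton) starting at ψ = 0.5:
  ψ = 0.5000: g = -0.33005, g' = -0.9486 → ψ = 0.1521
  ψ = 0.1521: g = -0.01615, g' = -0.9675 → ψ = 0.1354
  ψ = 0.1354: g = 0.00016, g' = -0.9876 → ψ = 0.1355
Converged at ψ = 0.1355.
Then V = ψ·F = 0.1355·101 = 13.7 mol/h and L = F − V = 87.3 mol/h.

L = 87.3 mol/h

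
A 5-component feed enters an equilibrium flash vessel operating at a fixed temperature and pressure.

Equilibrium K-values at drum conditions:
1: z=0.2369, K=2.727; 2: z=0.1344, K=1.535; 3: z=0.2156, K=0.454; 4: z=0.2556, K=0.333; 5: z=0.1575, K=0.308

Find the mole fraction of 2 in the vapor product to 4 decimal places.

Newton iteration, β⁰ = 0.5:
  β = 0.5000: g = -0.30809, g' = -0.7813 → β = 0.1057
  β = 0.1057: g = -0.01190, g' = -0.8315 → β = 0.0914
  β = 0.0914: g = 0.00012, g' = -0.8481 → β = 0.0915
Converged at β = 0.0915.
Compositions from xᵢ = zᵢ/(1+β(Kᵢ−1)), yᵢ = Kᵢxᵢ:
  1: x = 0.2046, y = 0.5579
  2: x = 0.1281, y = 0.1967
  3: x = 0.2269, y = 0.1030
  4: x = 0.2722, y = 0.0906
  5: x = 0.1681, y = 0.0518

y_2 = 0.1967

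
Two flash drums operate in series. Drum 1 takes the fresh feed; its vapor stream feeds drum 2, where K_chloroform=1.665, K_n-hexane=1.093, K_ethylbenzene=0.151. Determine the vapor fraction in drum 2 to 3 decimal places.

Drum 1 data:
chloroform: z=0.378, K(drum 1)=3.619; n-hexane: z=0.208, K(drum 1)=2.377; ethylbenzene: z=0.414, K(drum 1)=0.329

V/F (drum 2) = 0.330

Drum 1:
Newton–Raphson from ψ₁ = 0.5:
  ψ₁ = 0.500: g = 0.1802, g' = -1.047 → ψ₁ = 0.672
  ψ₁ = 0.672: g = 0.0013, g' = -1.065 → ψ₁ = 0.673
Converged at ψ₁ = 0.673.
Drum-1 compositions:
  chloroform: x = 0.137, y = 0.495
  n-hexane: x = 0.108, y = 0.257
  ethylbenzene: x = 0.755, y = 0.248
Drum-2 feed = drum-1 vapor: z₂ = (0.4950, 0.2565, 0.2485).
Drum 2:
Newton–Raphson from ψ₂ = 0.6:
  ψ₂ = 0.600: g = -0.1722, g' = -0.858 → ψ₂ = 0.399
  ψ₂ = 0.399: g = -0.0361, g' = -0.549 → ψ₂ = 0.334
  ψ₂ = 0.334: g = -0.0018, g' = -0.497 → ψ₂ = 0.330
Converged at ψ₂ = 0.330.
  chloroform: x = 0.406, y = 0.676
  n-hexane: x = 0.249, y = 0.272
  ethylbenzene: x = 0.345, y = 0.052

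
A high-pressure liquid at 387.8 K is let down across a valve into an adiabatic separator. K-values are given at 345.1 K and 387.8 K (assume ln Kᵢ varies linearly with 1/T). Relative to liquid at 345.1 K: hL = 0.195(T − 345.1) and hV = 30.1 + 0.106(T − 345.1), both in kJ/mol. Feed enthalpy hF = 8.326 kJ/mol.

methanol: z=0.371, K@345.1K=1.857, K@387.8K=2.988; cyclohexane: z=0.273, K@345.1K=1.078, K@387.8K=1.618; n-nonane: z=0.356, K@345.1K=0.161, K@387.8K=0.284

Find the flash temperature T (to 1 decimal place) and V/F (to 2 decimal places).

Adiabatic flash: solve Rachford–Rice at each trial T, then check hF = ψ·hV(T) + (1−ψ)·hL(T).
  T = 345.1 K: K = (1.857, 1.078, 0.161), RR gives ψ = 0.077, H_out = 2.324 kJ/mol
  T = 387.8 K: K = (2.988, 1.618, 0.284), RR gives ψ = 0.614, H_out = 24.462 kJ/mol
  T = 366.5 K: K = (2.390, 1.337, 0.218), RR gives ψ = 0.409, H_out = 15.703 kJ/mol
  T = 355.8 K: K = (2.115, 1.204, 0.188), RR gives ψ = 0.271, H_out = 9.979 kJ/mol
  T = 350.5 K: K = (1.985, 1.141, 0.174), RR gives ψ = 0.184, H_out = 6.514 kJ/mol
  T = 353.1 K: K = (2.048, 1.172, 0.181), RR gives ψ = 0.229, H_out = 8.281 kJ/mol
  T = 354.5 K: K = (2.082, 1.189, 0.185), RR gives ψ = 0.251, H_out = 9.177 kJ/mol
Linear interpolation between T = 353.1 (H_out = 8.281) and T = 354.5 (H_out = 9.177) on hF = 8.326 gives T ≈ 353.2 K, at which ψ = 0.23.

T = 353.2 K, V/F = 0.23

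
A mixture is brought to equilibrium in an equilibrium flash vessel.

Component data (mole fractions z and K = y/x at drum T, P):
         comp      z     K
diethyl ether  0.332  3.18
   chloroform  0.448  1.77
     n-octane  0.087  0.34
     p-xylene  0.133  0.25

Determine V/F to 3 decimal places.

Newton iteration, V/F⁰ = 0.5:
  V/F = 0.500: g = 0.3501, g' = -0.776 → V/F = 0.951
  V/F = 0.951: g = -0.0679, g' = -1.441 → V/F = 0.904
  V/F = 0.904: g = -0.0054, g' = -1.226 → V/F = 0.900
Converged at V/F = 0.900.

V/F = 0.900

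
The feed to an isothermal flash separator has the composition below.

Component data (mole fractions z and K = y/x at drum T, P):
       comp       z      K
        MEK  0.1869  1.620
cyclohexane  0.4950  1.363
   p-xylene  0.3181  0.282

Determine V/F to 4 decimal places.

V/F = 0.2116

Rachford–Rice: g(V/F) = Σ zᵢ(Kᵢ−1)/(1+V/F(Kᵢ−1)) = 0.
g(0) = ΣzᵢKᵢ − 1 = 0.0672 and g(1) = 1 − Σzᵢ/Kᵢ = -0.6066, so a root lies in (0, 1).
Iterate (Newton) starting at V/F = 0.5:
  V/F = 0.5000: g = -0.11577, g' = -0.4877 → V/F = 0.2626
  V/F = 0.2626: g = -0.01777, g' = -0.3566 → V/F = 0.2128
  V/F = 0.2128: g = -0.00041, g' = -0.3407 → V/F = 0.2116
Converged at V/F = 0.2116.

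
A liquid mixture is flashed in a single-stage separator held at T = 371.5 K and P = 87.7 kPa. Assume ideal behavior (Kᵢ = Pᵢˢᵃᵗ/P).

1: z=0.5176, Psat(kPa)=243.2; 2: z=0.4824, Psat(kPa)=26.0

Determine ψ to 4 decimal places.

Raoult's law: Kᵢ = Pᵢˢᵃᵗ/P = Pᵢˢᵃᵗ/87.7.
  K_1 = 243.2/87.7 = 2.773090, K_2 = 26.0/87.7 = 0.296465
Iterate (Newton) starting at ψ = 0.55:
  ψ = 0.5500: g = -0.08896, g' = -1.0524 → ψ = 0.4655
  ψ = 0.4655: g = -0.00185, g' = -1.0163 → ψ = 0.4636
Converged at ψ = 0.4636.

ψ = 0.4636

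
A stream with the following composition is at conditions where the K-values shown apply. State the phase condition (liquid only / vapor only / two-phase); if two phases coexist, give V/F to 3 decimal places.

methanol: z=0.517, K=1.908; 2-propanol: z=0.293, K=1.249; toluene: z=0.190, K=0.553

vapor only

ΣzᵢKᵢ = 1.457; Σzᵢ/Kᵢ = 0.849.
Since Σzᵢ/Kᵢ < 1 the mixture is above its dew point — single vapor phase.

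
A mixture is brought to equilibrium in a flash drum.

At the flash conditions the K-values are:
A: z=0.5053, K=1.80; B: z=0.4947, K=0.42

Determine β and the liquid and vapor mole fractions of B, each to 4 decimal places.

β = 0.2528, x_B = 0.5797, y_B = 0.2435

Newton iteration, β⁰ = 0.39:
  β = 0.3900: g = -0.06269, g' = -0.4658 → β = 0.2554
  β = 0.2554: g = -0.00117, g' = -0.4523 → β = 0.2528
Converged at β = 0.2528.
Compositions from xᵢ = zᵢ/(1+β(Kᵢ−1)), yᵢ = Kᵢxᵢ:
  A: x = 0.4203, y = 0.7565
  B: x = 0.5797, y = 0.2435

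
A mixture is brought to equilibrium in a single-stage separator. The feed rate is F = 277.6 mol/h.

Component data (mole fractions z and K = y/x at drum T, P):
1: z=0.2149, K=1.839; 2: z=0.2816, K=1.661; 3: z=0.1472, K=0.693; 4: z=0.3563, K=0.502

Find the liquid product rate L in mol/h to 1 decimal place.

L = 158.6 mol/h

Iterate (Newton) starting at ψ = 0.34:
  ψ = 0.3400: g = 0.02820, g' = -0.3190 → ψ = 0.4284
  ψ = 0.4284: g = 0.00009, g' = -0.3178 → ψ = 0.4287
Converged at ψ = 0.4287.
Then V = ψ·F = 0.4287·277.6 = 119.0 mol/h and L = F − V = 158.6 mol/h.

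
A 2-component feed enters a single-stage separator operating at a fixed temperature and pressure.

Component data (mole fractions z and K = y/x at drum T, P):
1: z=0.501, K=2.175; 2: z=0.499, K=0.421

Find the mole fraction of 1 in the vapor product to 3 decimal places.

y_1 = 0.718

Material balance + equilibrium reduce to Σ zᵢ(Kᵢ−1)/(1+β(Kᵢ−1)) = 0.
Check two-phase: ΣzᵢKᵢ = 1.300 > 1 and Σzᵢ/Kᵢ = 1.416 > 1, so g(0) = 0.300 > 0 and g(1) = -0.416 < 0.
Binary case is linear: z₁(K₁−1)(1+β(K₂−1)) + z₂(K₂−1)(1+β(K₁−1)) = 0
⇒ β = [z₁(K₁−1)+z₂(K₂−1)] / [−(K₁−1)(K₂−1)] = 0.2998/0.6803 = 0.441
Compositions from xᵢ = zᵢ/(1+β(Kᵢ−1)), yᵢ = Kᵢxᵢ:
  1: x = 0.330, y = 0.718
  2: x = 0.670, y = 0.282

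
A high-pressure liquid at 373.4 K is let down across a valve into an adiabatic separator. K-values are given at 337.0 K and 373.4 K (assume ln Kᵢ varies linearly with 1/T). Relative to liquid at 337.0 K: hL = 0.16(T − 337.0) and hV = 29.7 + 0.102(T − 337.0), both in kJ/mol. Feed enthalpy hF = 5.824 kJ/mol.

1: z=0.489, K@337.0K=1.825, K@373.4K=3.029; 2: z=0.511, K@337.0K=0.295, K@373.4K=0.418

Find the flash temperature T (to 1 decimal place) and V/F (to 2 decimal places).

T = 341.5 K, V/F = 0.17

Adiabatic flash: solve Rachford–Rice at each trial T, then check hF = ψ·hV(T) + (1−ψ)·hL(T).
  T = 337.0 K: K = (1.825, 0.295), RR gives ψ = 0.074, H_out = 2.204 kJ/mol
  T = 373.4 K: K = (3.029, 0.418), RR gives ψ = 0.588, H_out = 22.056 kJ/mol
  T = 355.2 K: K = (2.382, 0.354), RR gives ψ = 0.388, H_out = 14.013 kJ/mol
  T = 346.1 K: K = (2.092, 0.324), RR gives ψ = 0.256, H_out = 8.913 kJ/mol
  T = 341.6 K: K = (1.957, 0.310), RR gives ψ = 0.174, H_out = 5.870 kJ/mol
  T = 339.3 K: K = (1.890, 0.302), RR gives ψ = 0.127, H_out = 4.121 kJ/mol
Linear interpolation between T = 339.3 (H_out = 4.121) and T = 341.6 (H_out = 5.870) on hF = 5.824 gives T ≈ 341.5 K, at which ψ = 0.17.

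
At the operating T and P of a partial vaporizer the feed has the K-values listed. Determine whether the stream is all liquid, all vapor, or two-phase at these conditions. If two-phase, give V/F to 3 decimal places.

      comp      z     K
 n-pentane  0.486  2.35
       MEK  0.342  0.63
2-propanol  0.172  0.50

ΣzᵢKᵢ = 1.444; Σzᵢ/Kᵢ = 1.094.
Both exceed 1, so a two-phase solution exists.
Let ψ = V/F and solve Σ zᵢ(Kᵢ−1)/(1+ψ(Kᵢ−1)) = 0.
Newton–Raphson from ψ = 0.45:
  ψ = 0.450: g = 0.1454, g' = -0.482 → ψ = 0.752
  ψ = 0.752: g = 0.0125, g' = -0.418 → ψ = 0.782
Converged at ψ = 0.782.

two-phase, V/F = 0.782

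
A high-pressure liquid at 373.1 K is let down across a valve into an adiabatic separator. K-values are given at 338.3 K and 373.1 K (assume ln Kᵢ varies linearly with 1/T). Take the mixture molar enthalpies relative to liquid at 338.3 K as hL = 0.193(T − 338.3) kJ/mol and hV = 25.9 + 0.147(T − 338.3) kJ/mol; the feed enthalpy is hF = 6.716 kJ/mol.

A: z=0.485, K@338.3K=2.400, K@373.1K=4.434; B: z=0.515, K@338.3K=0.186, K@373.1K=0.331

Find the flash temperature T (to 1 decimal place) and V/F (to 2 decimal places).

Adiabatic flash: solve Rachford–Rice at each trial T, then check hF = ψ·hV(T) + (1−ψ)·hL(T).
  T = 338.3 K: K = (2.400, 0.186), RR gives ψ = 0.228, H_out = 5.904 kJ/mol
  T = 373.1 K: K = (4.434, 0.331), RR gives ψ = 0.575, H_out = 20.688 kJ/mol
  T = 355.7 K: K = (3.311, 0.252), RR gives ψ = 0.425, H_out = 14.033 kJ/mol
  T = 347.0 K: K = (2.831, 0.217), RR gives ψ = 0.338, H_out = 10.303 kJ/mol
  T = 342.6 K: K = (2.607, 0.201), RR gives ψ = 0.286, H_out = 8.193 kJ/mol
  T = 340.5 K: K = (2.504, 0.194), RR gives ψ = 0.259, H_out = 7.108 kJ/mol
Linear interpolation between T = 338.3 (H_out = 5.904) and T = 340.5 (H_out = 7.108) on hF = 6.716 gives T ≈ 339.8 K, at which ψ = 0.25.

T = 339.8 K, V/F = 0.25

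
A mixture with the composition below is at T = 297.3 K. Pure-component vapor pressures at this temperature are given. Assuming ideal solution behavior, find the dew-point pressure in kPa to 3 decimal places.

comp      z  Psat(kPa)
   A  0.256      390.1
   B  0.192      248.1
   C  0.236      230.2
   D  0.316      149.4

At the dew point ψ → 1, so Σzᵢ/Kᵢ = 1 with Kᵢ = Pᵢˢᵃᵗ/P ⇒ 1/P = Σzᵢ/Pᵢˢᵃᵗ.
1/P = 0.256/390.1 + 0.192/248.1 + 0.236/230.2 + 0.316/149.4 = 0.004570 ⇒ P = 218.797 kPa

Pdew = 218.797 kPa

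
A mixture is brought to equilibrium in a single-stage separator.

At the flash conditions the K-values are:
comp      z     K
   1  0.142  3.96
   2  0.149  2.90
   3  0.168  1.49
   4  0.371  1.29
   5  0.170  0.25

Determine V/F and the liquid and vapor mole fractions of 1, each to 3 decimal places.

V/F = 0.871, x_1 = 0.040, y_1 = 0.157

Rachford–Rice: g(V/F) = Σ zᵢ(Kᵢ−1)/(1+V/F(Kᵢ−1)) = 0.
g(0) = ΣzᵢKᵢ − 1 = 0.766 and g(1) = 1 − Σzᵢ/Kᵢ = -0.168, so a root lies in (0, 1).
Newton–Raphson from V/F = 0.46:
  V/F = 0.460: g = 0.2965, g' = -0.650 → V/F = 0.916
  V/F = 0.916: g = -0.0489, g' = -1.176 → V/F = 0.874
  V/F = 0.874: g = -0.0034, g' = -1.019 → V/F = 0.871
Converged at V/F = 0.871.
Compositions from xᵢ = zᵢ/(1+V/F(Kᵢ−1)), yᵢ = Kᵢxᵢ:
  1: x = 0.040, y = 0.157
  2: x = 0.056, y = 0.163
  3: x = 0.118, y = 0.175
  4: x = 0.296, y = 0.382
  5: x = 0.490, y = 0.123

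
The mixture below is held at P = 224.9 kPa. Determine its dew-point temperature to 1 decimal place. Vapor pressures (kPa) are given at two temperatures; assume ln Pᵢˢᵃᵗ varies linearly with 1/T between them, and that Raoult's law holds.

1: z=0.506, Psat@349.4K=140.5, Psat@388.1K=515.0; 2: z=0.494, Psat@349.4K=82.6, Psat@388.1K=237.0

T = 374.5 K

Dew-point temperature: Σzᵢ·P/Pᵢˢᵃᵗ(T) = 1. Interpolate ln Pᵢˢᵃᵗ = aᵢ + bᵢ/T.
  T = 349.4 K: ΣzᵢP/Pᵢˢᵃᵗ = 2.1550
  T = 388.1 K: ΣzᵢP/Pᵢˢᵃᵗ = 0.6897
  T = 368.8 K: ΣzᵢP/Pᵢˢᵃᵗ = 1.1795
  T = 378.5 K: ΣzᵢP/Pᵢˢᵃᵗ = 0.8943
  T = 373.6 K: ΣzᵢP/Pᵢˢᵃᵗ = 1.0266
  T = 376.1 K: ΣzᵢP/Pᵢˢᵃᵗ = 0.9563
Interpolating between 373.6 K and 376.1 K gives T ≈ 374.5 K.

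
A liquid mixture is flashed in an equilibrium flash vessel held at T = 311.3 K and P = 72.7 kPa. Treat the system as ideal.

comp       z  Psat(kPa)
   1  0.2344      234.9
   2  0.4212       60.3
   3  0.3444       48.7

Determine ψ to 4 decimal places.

ψ = 0.6063

Raoult's law: Kᵢ = Pᵢˢᵃᵗ/P = Pᵢˢᵃᵗ/72.7.
  K_1 = 234.9/72.7 = 3.231087, K_2 = 60.3/72.7 = 0.829436, K_3 = 48.7/72.7 = 0.669876
Iterate (Newton) starting at ψ = 0.5:
  ψ = 0.5000: g = 0.03249, g' = -0.3292 → ψ = 0.5987
  ψ = 0.5987: g = 0.00218, g' = -0.2874 → ψ = 0.6063
Converged at ψ = 0.6063.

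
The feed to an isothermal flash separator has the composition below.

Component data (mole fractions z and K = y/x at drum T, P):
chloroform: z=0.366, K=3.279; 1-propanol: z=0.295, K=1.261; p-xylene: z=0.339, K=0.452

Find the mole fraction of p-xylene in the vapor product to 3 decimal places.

Rachford–Rice: g(V/F) = Σ zᵢ(Kᵢ−1)/(1+V/F(Kᵢ−1)) = 0.
Feasibility: ΣzᵢKᵢ = 1.725, Σzᵢ/Kᵢ = 1.096 — both > 1, two phases present.
Iterate (Newton) starting at V/F = 0.5:
  V/F = 0.500: g = 0.2021, g' = -0.624 → V/F = 0.824
  V/F = 0.824: g = 0.0146, g' = -0.582 → V/F = 0.849
Converged at V/F = 0.849.
Compositions from xᵢ = zᵢ/(1+V/F(Kᵢ−1)), yᵢ = Kᵢxᵢ:
  chloroform: x = 0.125, y = 0.409
  1-propanol: x = 0.242, y = 0.305
  p-xylene: x = 0.634, y = 0.286

y_p-xylene = 0.286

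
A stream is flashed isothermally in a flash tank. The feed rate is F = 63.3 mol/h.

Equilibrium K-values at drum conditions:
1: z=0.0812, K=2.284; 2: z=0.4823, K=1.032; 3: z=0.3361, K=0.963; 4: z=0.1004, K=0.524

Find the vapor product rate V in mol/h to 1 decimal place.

Material balance + equilibrium reduce to Σ zᵢ(Kᵢ−1)/(1+ψ(Kᵢ−1)) = 0.
Check two-phase: ΣzᵢKᵢ = 1.0595 > 1 and Σzᵢ/Kᵢ = 1.0435 > 1, so g(0) = 0.0595 > 0 and g(1) = -0.0435 < 0.
Iterate (Newton) starting at ψ = 0.53:
  ψ = 0.5300: g = 0.00062, g' = -0.0890 → ψ = 0.5369
Converged at ψ = 0.5369.
Then V = ψ·F = 0.5369·63.3 = 34.0 mol/h and L = F − V = 29.3 mol/h.

V = 34.0 mol/h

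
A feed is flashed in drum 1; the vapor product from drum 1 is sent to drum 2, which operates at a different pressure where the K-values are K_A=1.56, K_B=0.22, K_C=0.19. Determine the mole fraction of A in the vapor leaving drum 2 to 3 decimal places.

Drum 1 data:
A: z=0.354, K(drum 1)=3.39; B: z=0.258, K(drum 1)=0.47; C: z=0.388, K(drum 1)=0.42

y_A (drum 2) = 0.916

Drum 1:
Newton–Raphson from ψ₁ = 0.31:
  ψ₁ = 0.310: g = 0.0480, g' = -0.965 → ψ₁ = 0.360
  ψ₁ = 0.360: g = 0.0016, g' = -0.904 → ψ₁ = 0.362
Converged at ψ₁ = 0.362.
Drum-1 compositions:
  A: x = 0.190, y = 0.644
  B: x = 0.319, y = 0.150
  C: x = 0.491, y = 0.206
Drum-2 feed = drum-1 vapor: z₂ = (0.6438, 0.1500, 0.2062).
Drum 2:
Rachford–Rice: g(ψ₂) = Σ zᵢ(Kᵢ−1)/(1+ψ₂(Kᵢ−1)) = 0.
g(0) = ΣzᵢKᵢ − 1 = 0.077 and g(1) = 1 − Σzᵢ/Kᵢ = -1.180, so a root lies in (0, 1).
Newton–Raphson from ψ₂ = 0.5:
  ψ₂ = 0.500: g = -0.1908, g' = -0.751 → ψ₂ = 0.246
  ψ₂ = 0.246: g = -0.0364, g' = -0.507 → ψ₂ = 0.174
  ψ₂ = 0.174: g = -0.0013, g' = -0.473 → ψ₂ = 0.171
Converged at ψ₂ = 0.171.
  A: x = 0.587, y = 0.916
  B: x = 0.173, y = 0.038
  C: x = 0.239, y = 0.045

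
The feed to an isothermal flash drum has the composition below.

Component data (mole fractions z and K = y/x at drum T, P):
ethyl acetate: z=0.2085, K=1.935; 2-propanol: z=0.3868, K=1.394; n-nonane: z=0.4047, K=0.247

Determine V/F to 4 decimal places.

Rachford–Rice: g(V/F) = Σ zᵢ(Kᵢ−1)/(1+V/F(Kᵢ−1)) = 0.
Feasibility: ΣzᵢKᵢ = 1.0426, Σzᵢ/Kᵢ = 2.0237 — both > 1, two phases present.
Newton iteration, V/F⁰ = 0.5:
  V/F = 0.5000: g = -0.22859, g' = -0.7168 → V/F = 0.1811
  V/F = 0.1811: g = -0.04389, g' = -0.4933 → V/F = 0.0921
  V/F = 0.0921: g = -0.00090, g' = -0.4754 → V/F = 0.0902
Converged at V/F = 0.0902.

V/F = 0.0902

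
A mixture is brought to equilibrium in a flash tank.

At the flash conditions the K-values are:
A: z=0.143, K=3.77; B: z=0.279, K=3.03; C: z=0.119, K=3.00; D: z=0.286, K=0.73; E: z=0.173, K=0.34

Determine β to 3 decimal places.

β = 0.919

Rachford–Rice: g(β) = Σ zᵢ(Kᵢ−1)/(1+β(Kᵢ−1)) = 0.
Feasibility: ΣzᵢKᵢ = 2.009, Σzᵢ/Kᵢ = 1.070 — both > 1, two phases present.
Iterate (Newton) starting at β = 0.5:
  β = 0.500: g = 0.3065, g' = -0.791 → β = 0.888
  β = 0.888: g = 0.0252, g' = -0.775 → β = 0.920
  β = 0.920: g = -0.0006, g' = -0.811 → β = 0.919
Converged at β = 0.919.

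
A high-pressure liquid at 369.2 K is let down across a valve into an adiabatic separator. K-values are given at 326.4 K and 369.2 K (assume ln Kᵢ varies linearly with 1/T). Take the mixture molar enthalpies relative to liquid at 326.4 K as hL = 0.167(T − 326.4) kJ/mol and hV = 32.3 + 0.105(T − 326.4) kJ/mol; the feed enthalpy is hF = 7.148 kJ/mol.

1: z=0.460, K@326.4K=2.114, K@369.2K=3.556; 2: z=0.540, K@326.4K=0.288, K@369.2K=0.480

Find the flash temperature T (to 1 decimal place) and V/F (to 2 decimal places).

Adiabatic flash: solve Rachford–Rice at each trial T, then check hF = ψ·hV(T) + (1−ψ)·hL(T).
  T = 326.4 K: K = (2.114, 0.288), RR gives ψ = 0.161, H_out = 5.211 kJ/mol
  T = 369.2 K: K = (3.556, 0.480), RR gives ψ = 0.673, H_out = 27.110 kJ/mol
  T = 347.8 K: K = (2.786, 0.378), RR gives ψ = 0.437, H_out = 17.104 kJ/mol
  T = 337.1 K: K = (2.438, 0.331), RR gives ψ = 0.312, H_out = 11.663 kJ/mol
  T = 331.8 K: K = (2.274, 0.309), RR gives ψ = 0.242, H_out = 8.646 kJ/mol
  T = 329.1 K: K = (2.193, 0.299), RR gives ψ = 0.203, H_out = 6.983 kJ/mol
  T = 330.5 K: K = (2.235, 0.304), RR gives ψ = 0.224, H_out = 7.858 kJ/mol
Linear interpolation between T = 329.1 (H_out = 6.983) and T = 330.5 (H_out = 7.858) on hF = 7.148 gives T ≈ 329.4 K, at which ψ = 0.21.

T = 329.4 K, V/F = 0.21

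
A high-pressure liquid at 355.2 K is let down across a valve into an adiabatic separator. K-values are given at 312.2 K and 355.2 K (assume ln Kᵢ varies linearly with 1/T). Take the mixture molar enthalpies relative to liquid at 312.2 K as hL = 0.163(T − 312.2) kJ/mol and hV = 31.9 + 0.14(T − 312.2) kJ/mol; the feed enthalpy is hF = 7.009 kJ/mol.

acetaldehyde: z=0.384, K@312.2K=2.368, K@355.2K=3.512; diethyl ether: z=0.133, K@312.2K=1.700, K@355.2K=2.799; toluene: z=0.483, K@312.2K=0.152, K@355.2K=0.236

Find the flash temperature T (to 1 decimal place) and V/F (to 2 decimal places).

T = 313.5 K, V/F = 0.21

Adiabatic flash: solve Rachford–Rice at each trial T, then check hF = ψ·hV(T) + (1−ψ)·hL(T).
  T = 312.2 K: K = (2.368, 1.700, 0.152), RR gives ψ = 0.201, H_out = 6.409 kJ/mol
  T = 355.2 K: K = (3.512, 2.799, 0.236), RR gives ψ = 0.467, H_out = 21.449 kJ/mol
  T = 333.7 K: K = (2.921, 2.217, 0.192), RR gives ψ = 0.359, H_out = 14.767 kJ/mol
  T = 322.9 K: K = (2.638, 1.949, 0.171), RR gives ψ = 0.289, H_out = 10.884 kJ/mol
  T = 317.5 K: K = (2.500, 1.821, 0.162), RR gives ψ = 0.247, H_out = 8.723 kJ/mol
  T = 314.9 K: K = (2.435, 1.761, 0.157), RR gives ψ = 0.225, H_out = 7.615 kJ/mol
  T = 313.5 K: K = (2.400, 1.729, 0.154), RR gives ψ = 0.213, H_out = 6.997 kJ/mol
Linear interpolation between T = 313.5 (H_out = 6.997) and T = 314.9 (H_out = 7.615) on hF = 7.009 gives T ≈ 313.5 K, at which ψ = 0.21.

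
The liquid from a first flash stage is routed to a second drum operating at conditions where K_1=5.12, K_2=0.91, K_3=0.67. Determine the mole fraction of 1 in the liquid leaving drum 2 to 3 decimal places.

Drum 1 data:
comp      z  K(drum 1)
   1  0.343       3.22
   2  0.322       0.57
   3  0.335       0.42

x_1 (drum 2) = 0.052

Drum 1:
Iterate (Newton) starting at ψ₁ = 0.5:
  ψ₁ = 0.500: g = -0.0892, g' = -0.700 → ψ₁ = 0.373
  ψ₁ = 0.373: g = 0.0040, g' = -0.774 → ψ₁ = 0.378
Converged at ψ₁ = 0.378.
Drum-1 compositions:
  1: x = 0.187, y = 0.601
  2: x = 0.384, y = 0.219
  3: x = 0.429, y = 0.180
Drum-2 feed = drum-1 liquid: z₂ = (0.1865, 0.3845, 0.4290).
Drum 2:
Let ψ₂ = V/F and solve Σ zᵢ(Kᵢ−1)/(1+ψ₂(Kᵢ−1)) = 0.
Check two-phase: ΣzᵢKᵢ = 1.592 > 1 and Σzᵢ/Kᵢ = 1.099 > 1, so g(0) = 0.592 > 0 and g(1) = -0.099 < 0.
Newton iteration, ψ₂⁰ = 0.62:
  ψ₂ = 0.620: g = 0.0016, g' = -0.328 → ψ₂ = 0.625
Converged at ψ₂ = 0.625.
  1: x = 0.052, y = 0.267
  2: x = 0.407, y = 0.371
  3: x = 0.540, y = 0.362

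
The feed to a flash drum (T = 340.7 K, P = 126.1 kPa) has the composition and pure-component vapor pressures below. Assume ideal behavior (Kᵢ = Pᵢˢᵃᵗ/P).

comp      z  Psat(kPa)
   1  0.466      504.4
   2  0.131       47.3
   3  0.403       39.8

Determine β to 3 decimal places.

β = 0.517

Raoult's law: Kᵢ = Pᵢˢᵃᵗ/P = Pᵢˢᵃᵗ/126.1.
  K_1 = 504.4/126.1 = 4.00000, K_2 = 47.3/126.1 = 0.37510, K_3 = 39.8/126.1 = 0.31562
Iterate (Newton) starting at β = 0.5:
  β = 0.500: g = 0.0209, g' = -1.215 → β = 0.517
Converged at β = 0.517.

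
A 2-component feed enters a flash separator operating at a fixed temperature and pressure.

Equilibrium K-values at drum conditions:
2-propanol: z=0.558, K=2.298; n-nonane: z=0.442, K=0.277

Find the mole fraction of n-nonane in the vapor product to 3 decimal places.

y_n-nonane = 0.178

Material balance + equilibrium reduce to Σ zᵢ(Kᵢ−1)/(1+ψ(Kᵢ−1)) = 0.
Feasibility: ΣzᵢKᵢ = 1.405, Σzᵢ/Kᵢ = 1.838 — both > 1, two phases present.
Binary case is linear: z₁(K₁−1)(1+ψ(K₂−1)) + z₂(K₂−1)(1+ψ(K₁−1)) = 0
⇒ ψ = [z₁(K₁−1)+z₂(K₂−1)] / [−(K₁−1)(K₂−1)] = 0.4047/0.9385 = 0.431
Compositions from xᵢ = zᵢ/(1+ψ(Kᵢ−1)), yᵢ = Kᵢxᵢ:
  2-propanol: x = 0.358, y = 0.822
  n-nonane: x = 0.642, y = 0.178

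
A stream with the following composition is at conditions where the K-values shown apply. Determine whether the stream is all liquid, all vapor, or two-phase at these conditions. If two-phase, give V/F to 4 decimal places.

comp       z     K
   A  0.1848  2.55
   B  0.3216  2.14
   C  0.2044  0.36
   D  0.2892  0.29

two-phase, V/F = 0.3575

ΣzᵢKᵢ = 1.3169; Σzᵢ/Kᵢ = 1.7878.
Both exceed 1, so a two-phase solution exists.
Rachford–Rice: g(ψ) = Σ zᵢ(Kᵢ−1)/(1+ψ(Kᵢ−1)) = 0.
Newton iteration, ψ⁰ = 0.5:
  ψ = 0.5000: g = -0.11583, g' = -0.8420 → ψ = 0.3624
  ψ = 0.3624: g = -0.00396, g' = -0.7976 → ψ = 0.3575
Converged at ψ = 0.3575.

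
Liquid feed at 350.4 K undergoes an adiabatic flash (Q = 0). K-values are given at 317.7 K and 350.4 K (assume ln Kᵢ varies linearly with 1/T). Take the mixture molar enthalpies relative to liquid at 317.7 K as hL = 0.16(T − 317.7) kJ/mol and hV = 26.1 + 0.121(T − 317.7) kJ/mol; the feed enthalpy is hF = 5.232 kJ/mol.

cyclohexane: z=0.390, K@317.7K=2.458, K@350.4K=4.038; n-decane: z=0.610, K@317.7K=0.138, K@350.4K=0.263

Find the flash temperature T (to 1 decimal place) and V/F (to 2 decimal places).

Adiabatic flash: solve Rachford–Rice at each trial T, then check hF = ψ·hV(T) + (1−ψ)·hL(T).
  T = 317.7 K: K = (2.458, 0.138), RR gives ψ = 0.034, H_out = 0.889 kJ/mol
  T = 350.4 K: K = (4.038, 0.263), RR gives ψ = 0.328, H_out = 13.384 kJ/mol
  T = 334.0 K: K = (3.187, 0.193), RR gives ψ = 0.205, H_out = 7.816 kJ/mol
  T = 325.9 K: K = (2.810, 0.164), RR gives ψ = 0.130, H_out = 4.653 kJ/mol
  T = 329.9 K: K = (2.992, 0.178), RR gives ψ = 0.168, H_out = 6.267 kJ/mol
  T = 327.9 K: K = (2.900, 0.171), RR gives ψ = 0.149, H_out = 5.474 kJ/mol
Linear interpolation between T = 325.9 (H_out = 4.653) and T = 327.9 (H_out = 5.474) on hF = 5.232 gives T ≈ 327.3 K, at which ψ = 0.14.

T = 327.3 K, V/F = 0.14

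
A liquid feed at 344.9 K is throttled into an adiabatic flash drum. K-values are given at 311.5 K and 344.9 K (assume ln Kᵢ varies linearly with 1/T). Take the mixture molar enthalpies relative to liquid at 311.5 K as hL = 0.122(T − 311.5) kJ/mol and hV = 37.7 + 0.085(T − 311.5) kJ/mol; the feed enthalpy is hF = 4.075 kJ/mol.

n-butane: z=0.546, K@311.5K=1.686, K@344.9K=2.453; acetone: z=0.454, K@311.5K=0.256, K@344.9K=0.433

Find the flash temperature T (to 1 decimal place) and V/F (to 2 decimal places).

Adiabatic flash: solve Rachford–Rice at each trial T, then check hF = ψ·hV(T) + (1−ψ)·hL(T).
  T = 311.5 K: K = (1.686, 0.256), RR gives ψ = 0.072, H_out = 2.717 kJ/mol
  T = 344.9 K: K = (2.453, 0.433), RR gives ψ = 0.651, H_out = 27.795 kJ/mol
  T = 328.2 K: K = (2.053, 0.337), RR gives ψ = 0.393, H_out = 16.609 kJ/mol
  T = 319.9 K: K = (1.866, 0.295), RR gives ψ = 0.251, H_out = 10.399 kJ/mol
  T = 315.7 K: K = (1.775, 0.275), RR gives ψ = 0.168, H_out = 6.804 kJ/mol
  T = 313.6 K: K = (1.730, 0.265), RR gives ψ = 0.122, H_out = 4.833 kJ/mol
Linear interpolation between T = 311.5 (H_out = 2.717) and T = 313.6 (H_out = 4.833) on hF = 4.075 gives T ≈ 312.8 K, at which ψ = 0.10.

T = 312.8 K, V/F = 0.10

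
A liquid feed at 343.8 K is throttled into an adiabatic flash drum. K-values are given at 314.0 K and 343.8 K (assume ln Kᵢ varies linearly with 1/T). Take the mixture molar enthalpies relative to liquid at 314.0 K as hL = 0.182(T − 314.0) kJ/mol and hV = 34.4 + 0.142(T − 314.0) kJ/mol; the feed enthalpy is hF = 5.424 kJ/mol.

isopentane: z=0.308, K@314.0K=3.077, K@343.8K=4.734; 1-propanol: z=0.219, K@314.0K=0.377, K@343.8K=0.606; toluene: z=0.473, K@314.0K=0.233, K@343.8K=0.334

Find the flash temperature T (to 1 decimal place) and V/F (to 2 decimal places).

T = 318.3 K, V/F = 0.14

Adiabatic flash: solve Rachford–Rice at each trial T, then check hF = ψ·hV(T) + (1−ψ)·hL(T).
  T = 314.0 K: K = (3.077, 0.377, 0.233), RR gives ψ = 0.093, H_out = 3.216 kJ/mol
  T = 343.8 K: K = (4.734, 0.606, 0.334), RR gives ψ = 0.340, H_out = 16.711 kJ/mol
  T = 328.9 K: K = (3.854, 0.483, 0.281), RR gives ψ = 0.226, H_out = 10.359 kJ/mol
  T = 321.4 K: K = (3.450, 0.428, 0.256), RR gives ψ = 0.164, H_out = 6.925 kJ/mol
  T = 317.7 K: K = (3.260, 0.402, 0.245), RR gives ψ = 0.130, H_out = 5.121 kJ/mol
  T = 319.5 K: K = (3.352, 0.414, 0.250), RR gives ψ = 0.147, H_out = 6.010 kJ/mol
Linear interpolation between T = 317.7 (H_out = 5.121) and T = 319.5 (H_out = 6.010) on hF = 5.424 gives T ≈ 318.3 K, at which ψ = 0.14.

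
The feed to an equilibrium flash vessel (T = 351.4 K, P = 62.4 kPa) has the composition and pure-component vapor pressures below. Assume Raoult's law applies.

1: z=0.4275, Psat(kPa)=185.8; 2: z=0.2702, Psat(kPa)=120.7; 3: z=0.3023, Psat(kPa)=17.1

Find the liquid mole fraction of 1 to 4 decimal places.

Raoult's law: Kᵢ = Pᵢˢᵃᵗ/P = Pᵢˢᵃᵗ/62.4.
  K_1 = 185.8/62.4 = 2.977564, K_2 = 120.7/62.4 = 1.934295, K_3 = 17.1/62.4 = 0.274038
Rachford–Rice: g(V/F) = Σ zᵢ(Kᵢ−1)/(1+V/F(Kᵢ−1)) = 0.
Feasibility: ΣzᵢKᵢ = 1.8784, Σzᵢ/Kᵢ = 1.3864 — both > 1, two phases present.
Newton iteration, V/F⁰ = 0.5:
  V/F = 0.5000: g = 0.25265, g' = -0.9249 → V/F = 0.7732
  V/F = 0.7732: g = -0.01938, g' = -1.1687 → V/F = 0.7566
  V/F = 0.7566: g = -0.00030, g' = -1.1334 → V/F = 0.7563
Converged at V/F = 0.7563.
Compositions from xᵢ = zᵢ/(1+V/F(Kᵢ−1)), yᵢ = Kᵢxᵢ:
  1: x = 0.1713, y = 0.5100
  2: x = 0.1583, y = 0.3062
  3: x = 0.6704, y = 0.1837

x_1 = 0.1713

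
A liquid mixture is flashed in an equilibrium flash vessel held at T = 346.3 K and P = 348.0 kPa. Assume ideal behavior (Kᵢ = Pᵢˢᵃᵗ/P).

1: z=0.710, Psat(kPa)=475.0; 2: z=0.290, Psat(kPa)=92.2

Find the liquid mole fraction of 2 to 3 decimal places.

x_2 = 0.332

Raoult's law: Kᵢ = Pᵢˢᵃᵗ/P = Pᵢˢᵃᵗ/348.0.
  K_1 = 475.0/348.0 = 1.36494, K_2 = 92.2/348.0 = 0.26494
Material balance + equilibrium reduce to Σ zᵢ(Kᵢ−1)/(1+β(Kᵢ−1)) = 0.
g(0) = ΣzᵢKᵢ − 1 = 0.046 and g(1) = 1 − Σzᵢ/Kᵢ = -0.615, so a root lies in (0, 1).
Iterate (Newton) starting at β = 0.5:
  β = 0.500: g = -0.1179, g' = -0.459 → β = 0.243
  β = 0.243: g = -0.0216, g' = -0.312 → β = 0.174
  β = 0.174: g = -0.0008, g' = -0.290 → β = 0.171
Converged at β = 0.171.
Compositions from xᵢ = zᵢ/(1+β(Kᵢ−1)), yᵢ = Kᵢxᵢ:
  1: x = 0.668, y = 0.912
  2: x = 0.332, y = 0.088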